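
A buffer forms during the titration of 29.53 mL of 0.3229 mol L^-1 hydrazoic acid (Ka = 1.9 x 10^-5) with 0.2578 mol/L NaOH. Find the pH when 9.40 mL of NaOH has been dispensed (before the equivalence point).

Initial n(HN3) = 0.3229 x 0.02953 = 0.009535 mol.
n(NaOH) added = 0.2578 x 0.009400 = 0.002423 mol, converting that many moles of HN3 to N3-.
Remaining n(HN3) = 0.007112 mol; n(N3-) = 0.002423 mol.
By Henderson-Hasselbalch, pH = pKa + log([A^-]/[HA]) = 4.72 + log(0.002423/0.007112) = 4.72 + (-0.47) = 4.25.

4.25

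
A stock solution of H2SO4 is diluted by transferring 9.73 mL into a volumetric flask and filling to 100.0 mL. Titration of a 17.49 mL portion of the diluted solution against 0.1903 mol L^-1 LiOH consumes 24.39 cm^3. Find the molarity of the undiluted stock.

1.36 M

n(LiOH) = 0.1903 x 0.02439 = 0.004641 mol.
n(H2SO4) in the aliquot = 0.004641 x 1/2 = 0.002321 mol.
[diluted H2SO4] = 0.002321 / 0.01749 = 0.1327 M.
Dilution factor = 100.0/9.730 = 10.28, so [stock] = 0.1327 x 10.28 = 1.36 M.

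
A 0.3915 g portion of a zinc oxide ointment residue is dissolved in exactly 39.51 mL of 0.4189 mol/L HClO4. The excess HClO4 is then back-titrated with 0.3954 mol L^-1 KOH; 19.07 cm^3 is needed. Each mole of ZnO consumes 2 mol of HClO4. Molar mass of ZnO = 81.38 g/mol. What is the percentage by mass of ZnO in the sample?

Total n(HClO4) added = 0.4189 x 0.03951 = 0.01655 mol.
n(KOH) used = 0.3954 x 0.01907 = 0.007540 mol, which equals the excess n(HClO4).
So n(HClO4) consumed by the sample = 0.01655 - 0.007540 = 0.009010 mol.
n(ZnO) = 0.009010 / 2 = 0.004505 mol.
mass ZnO = 0.004505 x 81.38 = 0.3666 g, so %ZnO = 0.3666/0.3915 x 100 = 93.6%.

93.6%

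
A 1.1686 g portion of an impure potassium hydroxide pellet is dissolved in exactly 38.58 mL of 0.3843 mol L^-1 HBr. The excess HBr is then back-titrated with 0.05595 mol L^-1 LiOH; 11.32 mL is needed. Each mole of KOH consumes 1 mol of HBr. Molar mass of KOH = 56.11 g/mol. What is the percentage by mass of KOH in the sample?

Total n(HBr) added = 0.3843 x 0.03858 = 0.01483 mol.
n(LiOH) used = 0.05595 x 0.01132 = 0.0006334 mol, which equals the excess n(HBr).
So n(HBr) consumed by the sample = 0.01483 - 0.0006334 = 0.01419 mol.
n(KOH) = 0.01419 / 1 = 0.01419 mol.
mass KOH = 0.01419 x 56.11 = 0.7964 g, so %KOH = 0.7964/1.1686 x 100 = 68.1%.

68.1%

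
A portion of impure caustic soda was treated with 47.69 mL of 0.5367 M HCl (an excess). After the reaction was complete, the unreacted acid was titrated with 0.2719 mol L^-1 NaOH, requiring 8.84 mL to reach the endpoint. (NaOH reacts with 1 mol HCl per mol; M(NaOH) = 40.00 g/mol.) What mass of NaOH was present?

Total n(HCl) added = 0.5367 x 0.04769 = 0.02560 mol.
n(NaOH) used = 0.2719 x 0.008840 = 0.002404 mol, which equals the excess n(HCl).
So n(HCl) consumed by the sample = 0.02560 - 0.002404 = 0.02319 mol.
n(NaOH) = 0.02319 / 1 = 0.02319 mol.
mass = 0.02319 mol x 40.00 g/mol = 0.928 g.

0.928 g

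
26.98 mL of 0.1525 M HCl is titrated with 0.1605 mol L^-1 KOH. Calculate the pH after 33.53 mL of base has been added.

12.32

n(acid) = 0.1525 x 0.02698 = 0.004114 mol; n(KOH) added = 0.1605 x 0.03353 = 0.005382 mol.
Base is in excess by 0.005382 - 0.004114 = 0.001267 mol in a total volume of 0.06051 L.
[OH^-] = 0.001267/0.06051 = 0.02094 M, so pOH = 1.68 and pH = 14.00 - 1.68 = 12.32.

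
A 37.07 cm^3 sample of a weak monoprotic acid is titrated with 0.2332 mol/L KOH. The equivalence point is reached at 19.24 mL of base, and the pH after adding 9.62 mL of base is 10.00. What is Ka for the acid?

9.62 mL is half of the equivalence volume, so this is the half-equivalence point where [HA] = [A^-].
At half-equivalence pH = pKa, so pKa = 10.00.
Ka = 10^(-10.00) = 1.0 x 10^-10.

1.0 x 10^-10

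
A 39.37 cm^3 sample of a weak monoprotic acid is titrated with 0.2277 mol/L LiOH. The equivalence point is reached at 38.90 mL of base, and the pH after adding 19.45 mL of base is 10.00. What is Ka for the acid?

19.45 mL is half of the equivalence volume, so this is the half-equivalence point where [HA] = [A^-].
At half-equivalence pH = pKa, so pKa = 10.00.
Ka = 10^(-10.00) = 1.0 x 10^-10.

1.0 x 10^-10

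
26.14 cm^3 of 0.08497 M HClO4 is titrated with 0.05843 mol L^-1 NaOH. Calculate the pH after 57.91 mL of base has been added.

12.14

n(acid) = 0.08497 x 0.02614 = 0.002221 mol; n(NaOH) added = 0.05843 x 0.05791 = 0.003384 mol.
Base is in excess by 0.003384 - 0.002221 = 0.001163 mol in a total volume of 0.08405 L.
[OH^-] = 0.001163/0.08405 = 0.01383 M, so pOH = 1.86 and pH = 14.00 - 1.86 = 12.14.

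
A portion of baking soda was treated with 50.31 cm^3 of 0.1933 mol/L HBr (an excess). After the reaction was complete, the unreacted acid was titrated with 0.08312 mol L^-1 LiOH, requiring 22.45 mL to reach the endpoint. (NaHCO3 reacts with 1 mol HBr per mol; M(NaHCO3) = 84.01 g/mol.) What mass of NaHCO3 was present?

0.660 g

Total n(HBr) added = 0.1933 x 0.05031 = 0.009725 mol.
n(LiOH) used = 0.08312 x 0.02245 = 0.001866 mol, which equals the excess n(HBr).
So n(HBr) consumed by the sample = 0.009725 - 0.001866 = 0.007859 mol.
n(NaHCO3) = 0.007859 / 1 = 0.007859 mol.
mass = 0.007859 mol x 84.01 g/mol = 0.660 g.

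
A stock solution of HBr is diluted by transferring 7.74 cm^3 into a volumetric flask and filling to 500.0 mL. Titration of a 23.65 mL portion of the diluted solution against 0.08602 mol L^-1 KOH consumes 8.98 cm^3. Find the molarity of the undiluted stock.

2.11 M

n(KOH) = 0.08602 x 0.008980 = 0.0007725 mol.
n(HBr) in the aliquot = 0.0007725 mol.
[diluted HBr] = 0.0007725 / 0.02365 = 0.03266 M.
Dilution factor = 500.0/7.740 = 64.60, so [stock] = 0.03266 x 64.60 = 2.11 M.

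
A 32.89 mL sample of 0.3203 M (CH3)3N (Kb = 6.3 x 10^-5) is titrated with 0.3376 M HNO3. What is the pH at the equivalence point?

n((CH3)3N) = 0.3203 x 0.03289 = 0.01053 mol; V(HNO3) at equivalence = 0.01053/0.3376 = 0.03120 L.
At equivalence the base is fully converted to (CH3)3NH+; total volume = 0.06409 L, so [(CH3)3NH+] = 0.01053/0.06409 = 0.1644 M.
Ka((CH3)3NH+) = Kw/Kb = 1.0e-14 / 6.3 x 10^-5 = 1.59e-10.
[H^+] = sqrt(Ka x [(CH3)3NH+]) = sqrt(1.59e-10 x 0.1644) = 5.11e-6 M.
pH = -log(5.11e-6) = 5.29.

5.29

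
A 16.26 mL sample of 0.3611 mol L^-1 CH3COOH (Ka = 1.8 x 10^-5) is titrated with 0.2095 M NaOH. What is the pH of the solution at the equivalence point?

8.93

n(CH3COOH) = 0.3611 x 0.01626 = 0.005871 mol; V(NaOH) at equivalence = 0.005871/0.2095 = 0.02803 L.
At equivalence all the acid is converted to CH3COO-; total volume = 0.01626 + 0.02803 = 0.04429 L, so [CH3COO-] = 0.005871/0.04429 = 0.1326 M.
Kb = Kw/Ka = 1.0e-14 / 1.8 x 10^-5 = 5.56e-10.
[OH^-] = sqrt(Kb x [CH3COO-]) = sqrt(5.56e-10 x 0.1326) = 8.58e-6 M.
pOH = 5.07, so pH = 14.00 - 5.07 = 8.93.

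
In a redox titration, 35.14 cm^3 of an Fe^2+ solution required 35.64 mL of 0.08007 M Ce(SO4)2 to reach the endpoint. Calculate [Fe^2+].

0.0812 M

n(Ce(SO4)2) = 0.08007 x 0.03564 = 0.002854 mol.
From the balanced equation, 1 mol Ce(SO4)2 reacts with 1 mol Fe^2+, so n(Fe^2+) = 0.002854 x 1/1 = 0.002854 mol.
[Fe^2+] = 0.002854 / 0.03514 L = 0.0812 M.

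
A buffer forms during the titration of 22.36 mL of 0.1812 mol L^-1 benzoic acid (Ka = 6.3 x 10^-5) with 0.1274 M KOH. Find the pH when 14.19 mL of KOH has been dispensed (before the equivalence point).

4.11

Initial n(C6H5COOH) = 0.1812 x 0.02236 = 0.004052 mol.
n(KOH) added = 0.1274 x 0.01419 = 0.001808 mol, converting that many moles of C6H5COOH to C6H5COO-.
Remaining n(C6H5COOH) = 0.002244 mol; n(C6H5COO-) = 0.001808 mol.
By Henderson-Hasselbalch, pH = pKa + log([A^-]/[HA]) = 4.20 + log(0.001808/0.002244) = 4.20 + (-0.09) = 4.11.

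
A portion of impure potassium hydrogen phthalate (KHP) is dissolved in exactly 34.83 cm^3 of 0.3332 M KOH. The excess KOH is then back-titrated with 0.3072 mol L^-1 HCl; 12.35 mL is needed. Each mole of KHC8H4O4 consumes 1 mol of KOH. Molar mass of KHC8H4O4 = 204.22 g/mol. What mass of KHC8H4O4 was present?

Total n(KOH) added = 0.3332 x 0.03483 = 0.01161 mol.
n(HCl) used = 0.3072 x 0.01235 = 0.003794 mol, which equals the excess n(KOH).
So n(KOH) consumed by the sample = 0.01161 - 0.003794 = 0.007811 mol.
n(KHC8H4O4) = 0.007811 / 1 = 0.007811 mol.
mass = 0.007811 mol x 204.22 g/mol = 1.60 g.

1.60 g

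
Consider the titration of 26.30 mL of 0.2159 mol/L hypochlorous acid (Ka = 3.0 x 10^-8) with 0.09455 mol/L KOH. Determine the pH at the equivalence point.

n(HClO) = 0.2159 x 0.02630 = 0.005678 mol; V(KOH) at equivalence = 0.005678/0.09455 = 0.06005 L.
At equivalence all the acid is converted to ClO-; total volume = 0.02630 + 0.06005 = 0.08635 L, so [ClO-] = 0.005678/0.08635 = 0.06575 M.
Kb = Kw/Ka = 1.0e-14 / 3.0 x 10^-8 = 3.33e-7.
[OH^-] = sqrt(Kb x [ClO-]) = sqrt(3.33e-7 x 0.06575) = 0.000148 M.
pOH = 3.83, so pH = 14.00 - 3.83 = 10.17.

10.17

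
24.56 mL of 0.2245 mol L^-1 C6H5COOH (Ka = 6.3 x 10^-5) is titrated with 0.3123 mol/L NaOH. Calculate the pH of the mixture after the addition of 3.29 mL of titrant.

Initial n(C6H5COOH) = 0.2245 x 0.02456 = 0.005514 mol.
n(NaOH) added = 0.3123 x 0.003290 = 0.001027 mol, converting that many moles of C6H5COOH to C6H5COO-.
Remaining n(C6H5COOH) = 0.004486 mol; n(C6H5COO-) = 0.001027 mol.
By Henderson-Hasselbalch, pH = pKa + log([A^-]/[HA]) = 4.20 + log(0.001027/0.004486) = 4.20 + (-0.64) = 3.56.

3.56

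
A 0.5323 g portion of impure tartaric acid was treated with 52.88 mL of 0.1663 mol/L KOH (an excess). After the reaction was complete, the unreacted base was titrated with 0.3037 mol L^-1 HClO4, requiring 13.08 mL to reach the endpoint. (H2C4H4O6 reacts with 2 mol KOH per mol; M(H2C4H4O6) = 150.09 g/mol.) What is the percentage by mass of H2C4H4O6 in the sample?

68.0%

Total n(KOH) added = 0.1663 x 0.05288 = 0.008794 mol.
n(HClO4) used = 0.3037 x 0.01308 = 0.003972 mol, which equals the excess n(KOH).
So n(KOH) consumed by the sample = 0.008794 - 0.003972 = 0.004822 mol.
n(H2C4H4O6) = 0.004822 / 2 = 0.002411 mol.
mass H2C4H4O6 = 0.002411 x 150.09 = 0.3618 g, so %H2C4H4O6 = 0.3618/0.5323 x 100 = 68.0%.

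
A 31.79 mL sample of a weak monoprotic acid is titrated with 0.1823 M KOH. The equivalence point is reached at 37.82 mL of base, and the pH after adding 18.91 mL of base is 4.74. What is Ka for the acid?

1.8 x 10^-5

18.91 mL is half of the equivalence volume, so this is the half-equivalence point where [HA] = [A^-].
At half-equivalence pH = pKa, so pKa = 4.74.
Ka = 10^(-4.74) = 1.8 x 10^-5.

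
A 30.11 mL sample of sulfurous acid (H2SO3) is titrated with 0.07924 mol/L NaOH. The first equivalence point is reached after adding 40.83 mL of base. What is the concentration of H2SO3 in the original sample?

n(NaOH) = 0.07924 x 0.04083 = 0.003235 mol.
At the first equivalence point, 1 mol OH^- react per mol H2SO3, so n(H2SO3) = 0.003235 / 1 = 0.003235 mol.
[H2SO3] = 0.003235 / 0.03011 L = 0.107 M.

0.107 M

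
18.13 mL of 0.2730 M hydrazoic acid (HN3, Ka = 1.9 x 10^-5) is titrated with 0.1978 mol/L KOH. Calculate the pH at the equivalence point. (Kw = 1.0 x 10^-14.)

n(HN3) = 0.2730 x 0.01813 = 0.004949 mol; V(KOH) at equivalence = 0.004949/0.1978 = 0.02502 L.
At equivalence all the acid is converted to N3-; total volume = 0.01813 + 0.02502 = 0.04315 L, so [N3-] = 0.004949/0.04315 = 0.1147 M.
Kb = Kw/Ka = 1.0e-14 / 1.9 x 10^-5 = 5.26e-10.
[OH^-] = sqrt(Kb x [N3-]) = sqrt(5.26e-10 x 0.1147) = 7.77e-6 M.
pOH = 5.11, so pH = 14.00 - 5.11 = 8.89.

8.89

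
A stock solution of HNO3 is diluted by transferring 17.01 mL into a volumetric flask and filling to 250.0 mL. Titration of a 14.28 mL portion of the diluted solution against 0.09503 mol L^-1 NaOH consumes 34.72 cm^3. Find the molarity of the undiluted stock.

n(NaOH) = 0.09503 x 0.03472 = 0.003299 mol.
n(HNO3) in the aliquot = 0.003299 mol.
[diluted HNO3] = 0.003299 / 0.01428 = 0.2311 M.
Dilution factor = 250.0/17.01 = 14.70, so [stock] = 0.2311 x 14.70 = 3.40 M.

3.40 M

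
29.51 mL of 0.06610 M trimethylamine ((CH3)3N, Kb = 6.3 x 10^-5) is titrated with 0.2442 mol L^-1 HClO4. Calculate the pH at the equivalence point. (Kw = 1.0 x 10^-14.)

5.54

n((CH3)3N) = 0.06610 x 0.02951 = 0.001951 mol; V(HClO4) at equivalence = 0.001951/0.2442 = 0.007988 L.
At equivalence the base is fully converted to (CH3)3NH+; total volume = 0.03750 L, so [(CH3)3NH+] = 0.001951/0.03750 = 0.05202 M.
Ka((CH3)3NH+) = Kw/Kb = 1.0e-14 / 6.3 x 10^-5 = 1.59e-10.
[H^+] = sqrt(Ka x [(CH3)3NH+]) = sqrt(1.59e-10 x 0.05202) = 2.87e-6 M.
pH = -log(2.87e-6) = 5.54.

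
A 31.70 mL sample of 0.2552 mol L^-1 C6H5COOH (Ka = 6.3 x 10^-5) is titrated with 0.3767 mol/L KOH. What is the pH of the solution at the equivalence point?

8.69

n(C6H5COOH) = 0.2552 x 0.03170 = 0.008090 mol; V(KOH) at equivalence = 0.008090/0.3767 = 0.02148 L.
At equivalence all the acid is converted to C6H5COO-; total volume = 0.03170 + 0.02148 = 0.05318 L, so [C6H5COO-] = 0.008090/0.05318 = 0.1521 M.
Kb = Kw/Ka = 1.0e-14 / 6.3 x 10^-5 = 1.59e-10.
[OH^-] = sqrt(Kb x [C6H5COO-]) = sqrt(1.59e-10 x 0.1521) = 4.91e-6 M.
pOH = 5.31, so pH = 14.00 - 5.31 = 8.69.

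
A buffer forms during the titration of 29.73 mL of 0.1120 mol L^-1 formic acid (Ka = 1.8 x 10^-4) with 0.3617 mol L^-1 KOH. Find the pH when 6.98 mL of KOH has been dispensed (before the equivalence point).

Initial n(HCOOH) = 0.1120 x 0.02973 = 0.003330 mol.
n(KOH) added = 0.3617 x 0.006980 = 0.002525 mol, converting that many moles of HCOOH to HCOO-.
Remaining n(HCOOH) = 0.0008051 mol; n(HCOO-) = 0.002525 mol.
By Henderson-Hasselbalch, pH = pKa + log([A^-]/[HA]) = 3.74 + log(0.002525/0.0008051) = 3.74 + (+0.50) = 4.24.

4.24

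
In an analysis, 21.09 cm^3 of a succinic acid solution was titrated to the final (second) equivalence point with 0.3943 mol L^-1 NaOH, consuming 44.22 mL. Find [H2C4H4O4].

n(NaOH) = 0.3943 x 0.04422 = 0.01744 mol.
At the final (second) equivalence point, 2 mol OH^- react per mol H2C4H4O4, so n(H2C4H4O4) = 0.01744 / 2 = 0.008718 mol.
[H2C4H4O4] = 0.008718 / 0.02109 L = 0.413 M.

0.413 M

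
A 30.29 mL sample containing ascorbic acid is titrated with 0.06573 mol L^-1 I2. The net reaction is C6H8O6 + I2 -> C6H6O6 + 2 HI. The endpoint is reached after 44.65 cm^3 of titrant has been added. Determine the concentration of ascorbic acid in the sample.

n(I2) = 0.06573 x 0.04465 = 0.002935 mol.
From the balanced equation, 1 mol I2 reacts with 1 mol ascorbic acid, so n(ascorbic acid) = 0.002935 x 1/1 = 0.002935 mol.
[ascorbic acid] = 0.002935 / 0.03029 L = 0.0969 M.

0.0969 M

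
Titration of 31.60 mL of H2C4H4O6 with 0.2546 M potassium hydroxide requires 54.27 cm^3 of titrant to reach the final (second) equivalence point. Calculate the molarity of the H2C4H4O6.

n(KOH) = 0.2546 x 0.05427 = 0.01382 mol.
At the final (second) equivalence point, 2 mol OH^- react per mol H2C4H4O6, so n(H2C4H4O6) = 0.01382 / 2 = 0.006909 mol.
[H2C4H4O6] = 0.006909 / 0.03160 L = 0.219 M.

0.219 M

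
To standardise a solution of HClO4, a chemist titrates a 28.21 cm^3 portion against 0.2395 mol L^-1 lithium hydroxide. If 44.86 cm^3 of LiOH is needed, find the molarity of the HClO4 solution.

0.381 M

n(LiOH) delivered = 0.2395 x 0.04486 = 0.01074 mol.
For a 1:1 reaction, n(HClO4) = 0.01074 mol.
[HClO4] = 0.01074 mol / 0.02821 L = 0.381 M.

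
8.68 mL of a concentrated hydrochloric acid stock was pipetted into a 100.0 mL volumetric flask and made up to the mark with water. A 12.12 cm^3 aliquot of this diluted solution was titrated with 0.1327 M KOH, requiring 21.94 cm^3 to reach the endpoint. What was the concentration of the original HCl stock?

n(KOH) = 0.1327 x 0.02194 = 0.002911 mol.
n(HCl) in the aliquot = 0.002911 mol.
[diluted HCl] = 0.002911 / 0.01212 = 0.2402 M.
Dilution factor = 100.0/8.680 = 11.52, so [stock] = 0.2402 x 11.52 = 2.77 M.

2.77 M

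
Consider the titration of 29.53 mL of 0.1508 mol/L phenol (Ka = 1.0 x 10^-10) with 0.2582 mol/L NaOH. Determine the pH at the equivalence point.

n(C6H5OH) = 0.1508 x 0.02953 = 0.004453 mol; V(NaOH) at equivalence = 0.004453/0.2582 = 0.01725 L.
At equivalence all the acid is converted to C6H5O-; total volume = 0.02953 + 0.01725 = 0.04678 L, so [C6H5O-] = 0.004453/0.04678 = 0.09520 M.
Kb = Kw/Ka = 1.0e-14 / 1.0 x 10^-10 = 0.000100.
[OH^-] = sqrt(Kb x [C6H5O-]) = sqrt(0.000100 x 0.09520) = 0.00309 M.
pOH = 2.51, so pH = 14.00 - 2.51 = 11.49.

11.49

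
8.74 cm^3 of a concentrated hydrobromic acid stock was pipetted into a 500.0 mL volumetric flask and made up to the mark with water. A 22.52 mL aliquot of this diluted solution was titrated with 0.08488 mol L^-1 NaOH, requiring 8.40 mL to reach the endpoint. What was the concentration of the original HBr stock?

n(NaOH) = 0.08488 x 0.008400 = 0.0007130 mol.
n(HBr) in the aliquot = 0.0007130 mol.
[diluted HBr] = 0.0007130 / 0.02252 = 0.03166 M.
Dilution factor = 500.0/8.740 = 57.21, so [stock] = 0.03166 x 57.21 = 1.81 M.

1.81 M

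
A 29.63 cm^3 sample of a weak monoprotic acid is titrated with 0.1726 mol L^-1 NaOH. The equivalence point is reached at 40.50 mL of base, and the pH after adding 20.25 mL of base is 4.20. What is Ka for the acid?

20.25 mL is half of the equivalence volume, so this is the half-equivalence point where [HA] = [A^-].
At half-equivalence pH = pKa, so pKa = 4.20.
Ka = 10^(-4.20) = 6.3 x 10^-5.

6.3 x 10^-5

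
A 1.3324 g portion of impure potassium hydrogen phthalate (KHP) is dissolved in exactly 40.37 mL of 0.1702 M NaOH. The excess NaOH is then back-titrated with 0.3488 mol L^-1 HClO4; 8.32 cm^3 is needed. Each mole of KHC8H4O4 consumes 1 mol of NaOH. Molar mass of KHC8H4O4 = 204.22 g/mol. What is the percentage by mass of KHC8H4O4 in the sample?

60.8%

Total n(NaOH) added = 0.1702 x 0.04037 = 0.006871 mol.
n(HClO4) used = 0.3488 x 0.008320 = 0.002902 mol, which equals the excess n(NaOH).
So n(NaOH) consumed by the sample = 0.006871 - 0.002902 = 0.003969 mol.
n(KHC8H4O4) = 0.003969 / 1 = 0.003969 mol.
mass KHC8H4O4 = 0.003969 x 204.22 = 0.8105 g, so %KHC8H4O4 = 0.8105/1.3324 x 100 = 60.8%.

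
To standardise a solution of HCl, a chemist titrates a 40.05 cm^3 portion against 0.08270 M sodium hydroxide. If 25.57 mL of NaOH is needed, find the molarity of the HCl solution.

0.0528 M

n(NaOH) delivered = 0.08270 x 0.02557 = 0.002115 mol.
For a 1:1 reaction, n(HCl) = 0.002115 mol.
[HCl] = 0.002115 mol / 0.04005 L = 0.0528 M.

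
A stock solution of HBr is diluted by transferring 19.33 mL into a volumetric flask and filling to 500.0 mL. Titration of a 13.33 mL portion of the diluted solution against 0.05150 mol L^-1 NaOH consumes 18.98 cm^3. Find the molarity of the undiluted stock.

1.90 M

n(NaOH) = 0.05150 x 0.01898 = 0.0009775 mol.
n(HBr) in the aliquot = 0.0009775 mol.
[diluted HBr] = 0.0009775 / 0.01333 = 0.07333 M.
Dilution factor = 500.0/19.33 = 25.87, so [stock] = 0.07333 x 25.87 = 1.90 M.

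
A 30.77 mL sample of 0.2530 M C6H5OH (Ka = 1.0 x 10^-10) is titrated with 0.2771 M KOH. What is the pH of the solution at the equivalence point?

11.56

n(C6H5OH) = 0.2530 x 0.03077 = 0.007785 mol; V(KOH) at equivalence = 0.007785/0.2771 = 0.02809 L.
At equivalence all the acid is converted to C6H5O-; total volume = 0.03077 + 0.02809 = 0.05886 L, so [C6H5O-] = 0.007785/0.05886 = 0.1323 M.
Kb = Kw/Ka = 1.0e-14 / 1.0 x 10^-10 = 0.000100.
[OH^-] = sqrt(Kb x [C6H5O-]) = sqrt(0.000100 x 0.1323) = 0.00364 M.
pOH = 2.44, so pH = 14.00 - 2.44 = 11.56.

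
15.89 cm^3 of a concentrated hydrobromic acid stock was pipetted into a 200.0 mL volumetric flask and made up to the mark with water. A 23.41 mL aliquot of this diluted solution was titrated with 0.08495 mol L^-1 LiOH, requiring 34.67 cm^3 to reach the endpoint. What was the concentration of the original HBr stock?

n(LiOH) = 0.08495 x 0.03467 = 0.002945 mol.
n(HBr) in the aliquot = 0.002945 mol.
[diluted HBr] = 0.002945 / 0.02341 = 0.1258 M.
Dilution factor = 200.0/15.89 = 12.59, so [stock] = 0.1258 x 12.59 = 1.58 M.

1.58 M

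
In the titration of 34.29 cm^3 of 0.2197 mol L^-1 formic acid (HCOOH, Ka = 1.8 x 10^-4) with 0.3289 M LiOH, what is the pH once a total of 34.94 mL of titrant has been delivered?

n(acid) = 0.2197 x 0.03429 = 0.007534 mol; n(LiOH) added = 0.3289 x 0.03494 = 0.01149 mol.
Base is in excess by 0.01149 - 0.007534 = 0.003958 mol in a total volume of 0.06923 L.
[OH^-] = 0.003958/0.06923 = 0.05718 M, so pOH = 1.24 and pH = 14.00 - 1.24 = 12.76.

12.76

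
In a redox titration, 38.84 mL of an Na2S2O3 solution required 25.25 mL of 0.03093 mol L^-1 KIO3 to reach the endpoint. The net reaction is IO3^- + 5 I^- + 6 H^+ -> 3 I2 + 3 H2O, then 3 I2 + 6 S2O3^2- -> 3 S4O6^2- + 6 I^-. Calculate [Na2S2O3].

0.121 M

n(KIO3) = 0.03093 x 0.02525 = 0.0007810 mol.
From the balanced equation, 1 mol KIO3 reacts with 6 mol Na2S2O3, so n(Na2S2O3) = 0.0007810 x 6/1 = 0.004686 mol.
[Na2S2O3] = 0.004686 / 0.03884 L = 0.121 M.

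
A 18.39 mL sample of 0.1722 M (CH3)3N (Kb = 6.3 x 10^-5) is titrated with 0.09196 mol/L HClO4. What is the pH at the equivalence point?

n((CH3)3N) = 0.1722 x 0.01839 = 0.003167 mol; V(HClO4) at equivalence = 0.003167/0.09196 = 0.03444 L.
At equivalence the base is fully converted to (CH3)3NH+; total volume = 0.05283 L, so [(CH3)3NH+] = 0.003167/0.05283 = 0.05995 M.
Ka((CH3)3NH+) = Kw/Kb = 1.0e-14 / 6.3 x 10^-5 = 1.59e-10.
[H^+] = sqrt(Ka x [(CH3)3NH+]) = sqrt(1.59e-10 x 0.05995) = 3.08e-6 M.
pH = -log(3.08e-6) = 5.51.

5.51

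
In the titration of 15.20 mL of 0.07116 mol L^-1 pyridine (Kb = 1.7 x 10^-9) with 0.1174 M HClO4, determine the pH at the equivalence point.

3.29

n(C5H5N) = 0.07116 x 0.01520 = 0.001082 mol; V(HClO4) at equivalence = 0.001082/0.1174 = 0.009213 L.
At equivalence the base is fully converted to C5H5NH+; total volume = 0.02441 L, so [C5H5NH+] = 0.001082/0.02441 = 0.04431 M.
Ka(C5H5NH+) = Kw/Kb = 1.0e-14 / 1.7 x 10^-9 = 5.88e-6.
[H^+] = sqrt(Ka x [C5H5NH+]) = sqrt(5.88e-6 x 0.04431) = 0.000511 M.
pH = -log(0.000511) = 3.29.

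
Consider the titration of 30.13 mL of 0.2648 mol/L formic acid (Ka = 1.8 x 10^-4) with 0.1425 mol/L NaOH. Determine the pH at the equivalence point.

8.36

n(HCOOH) = 0.2648 x 0.03013 = 0.007978 mol; V(NaOH) at equivalence = 0.007978/0.1425 = 0.05599 L.
At equivalence all the acid is converted to HCOO-; total volume = 0.03013 + 0.05599 = 0.08612 L, so [HCOO-] = 0.007978/0.08612 = 0.09264 M.
Kb = Kw/Ka = 1.0e-14 / 1.8 x 10^-4 = 5.56e-11.
[OH^-] = sqrt(Kb x [HCOO-]) = sqrt(5.56e-11 x 0.09264) = 2.27e-6 M.
pOH = 5.64, so pH = 14.00 - 5.64 = 8.36.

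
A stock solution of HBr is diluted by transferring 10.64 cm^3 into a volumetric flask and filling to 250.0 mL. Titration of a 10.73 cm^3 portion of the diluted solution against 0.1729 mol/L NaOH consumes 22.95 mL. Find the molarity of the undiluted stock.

n(NaOH) = 0.1729 x 0.02295 = 0.003968 mol.
n(HBr) in the aliquot = 0.003968 mol.
[diluted HBr] = 0.003968 / 0.01073 = 0.3698 M.
Dilution factor = 250.0/10.64 = 23.50, so [stock] = 0.3698 x 23.50 = 8.69 M.

8.69 M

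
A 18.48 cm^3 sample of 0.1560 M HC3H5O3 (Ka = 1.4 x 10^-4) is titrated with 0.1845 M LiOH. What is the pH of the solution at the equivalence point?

n(HC3H5O3) = 0.1560 x 0.01848 = 0.002883 mol; V(LiOH) at equivalence = 0.002883/0.1845 = 0.01563 L.
At equivalence all the acid is converted to C3H5O3-; total volume = 0.01848 + 0.01563 = 0.03411 L, so [C3H5O3-] = 0.002883/0.03411 = 0.08453 M.
Kb = Kw/Ka = 1.0e-14 / 1.4 x 10^-4 = 7.14e-11.
[OH^-] = sqrt(Kb x [C3H5O3-]) = sqrt(7.14e-11 x 0.08453) = 2.46e-6 M.
pOH = 5.61, so pH = 14.00 - 5.61 = 8.39.

8.39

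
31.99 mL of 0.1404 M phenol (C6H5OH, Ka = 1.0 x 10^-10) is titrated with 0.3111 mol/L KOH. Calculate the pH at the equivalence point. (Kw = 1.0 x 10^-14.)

n(C6H5OH) = 0.1404 x 0.03199 = 0.004491 mol; V(KOH) at equivalence = 0.004491/0.3111 = 0.01444 L.
At equivalence all the acid is converted to C6H5O-; total volume = 0.03199 + 0.01444 = 0.04643 L, so [C6H5O-] = 0.004491/0.04643 = 0.09674 M.
Kb = Kw/Ka = 1.0e-14 / 1.0 x 10^-10 = 0.000100.
[OH^-] = sqrt(Kb x [C6H5O-]) = sqrt(0.000100 x 0.09674) = 0.00311 M.
pOH = 2.51, so pH = 14.00 - 2.51 = 11.49.

11.49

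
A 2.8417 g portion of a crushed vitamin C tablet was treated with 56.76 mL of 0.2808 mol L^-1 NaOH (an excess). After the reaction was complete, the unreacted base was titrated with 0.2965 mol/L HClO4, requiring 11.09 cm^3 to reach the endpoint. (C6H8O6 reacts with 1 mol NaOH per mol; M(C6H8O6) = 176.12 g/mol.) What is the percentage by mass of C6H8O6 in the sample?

78.4%

Total n(NaOH) added = 0.2808 x 0.05676 = 0.01594 mol.
n(HClO4) used = 0.2965 x 0.01109 = 0.003288 mol, which equals the excess n(NaOH).
So n(NaOH) consumed by the sample = 0.01594 - 0.003288 = 0.01265 mol.
n(C6H8O6) = 0.01265 / 1 = 0.01265 mol.
mass C6H8O6 = 0.01265 x 176.12 = 2.228 g, so %C6H8O6 = 2.228/2.8417 x 100 = 78.4%.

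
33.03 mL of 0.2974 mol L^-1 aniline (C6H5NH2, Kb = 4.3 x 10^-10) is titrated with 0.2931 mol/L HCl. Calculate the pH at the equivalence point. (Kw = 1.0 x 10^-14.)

n(C6H5NH2) = 0.2974 x 0.03303 = 0.009823 mol; V(HCl) at equivalence = 0.009823/0.2931 = 0.03351 L.
At equivalence the base is fully converted to C6H5NH3+; total volume = 0.06654 L, so [C6H5NH3+] = 0.009823/0.06654 = 0.1476 M.
Ka(C6H5NH3+) = Kw/Kb = 1.0e-14 / 4.3 x 10^-10 = 2.33e-5.
[H^+] = sqrt(Ka x [C6H5NH3+]) = sqrt(2.33e-5 x 0.1476) = 0.00185 M.
pH = -log(0.00185) = 2.73.

2.73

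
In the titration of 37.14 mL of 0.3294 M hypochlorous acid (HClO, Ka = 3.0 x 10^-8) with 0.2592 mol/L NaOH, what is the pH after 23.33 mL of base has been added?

7.51

Initial n(HClO) = 0.3294 x 0.03714 = 0.01223 mol.
n(NaOH) added = 0.2592 x 0.02333 = 0.006047 mol, converting that many moles of HClO to ClO-.
Remaining n(HClO) = 0.006187 mol; n(ClO-) = 0.006047 mol.
By Henderson-Hasselbalch, pH = pKa + log([A^-]/[HA]) = 7.52 + log(0.006047/0.006187) = 7.52 + (-0.01) = 7.51.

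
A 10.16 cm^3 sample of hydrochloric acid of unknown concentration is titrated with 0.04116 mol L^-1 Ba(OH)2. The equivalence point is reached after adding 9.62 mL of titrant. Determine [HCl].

0.0779 M

n(Ba(OH)2) delivered = 0.04116 x 0.009620 = 0.0003960 mol.
The reaction is 2 HCl + 1 Ba(OH)2, so n(HCl) = 0.0003960 x 2/1 = 0.0007919 mol.
[HCl] = 0.0007919 mol / 0.01016 L = 0.0779 M.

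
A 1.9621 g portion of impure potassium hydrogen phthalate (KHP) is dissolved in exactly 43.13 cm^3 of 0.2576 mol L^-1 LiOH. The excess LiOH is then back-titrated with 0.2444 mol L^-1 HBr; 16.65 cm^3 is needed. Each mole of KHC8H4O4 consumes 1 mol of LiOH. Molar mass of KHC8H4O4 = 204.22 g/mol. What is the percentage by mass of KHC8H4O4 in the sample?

73.3%

Total n(LiOH) added = 0.2576 x 0.04313 = 0.01111 mol.
n(HBr) used = 0.2444 x 0.01665 = 0.004069 mol, which equals the excess n(LiOH).
So n(LiOH) consumed by the sample = 0.01111 - 0.004069 = 0.007041 mol.
n(KHC8H4O4) = 0.007041 / 1 = 0.007041 mol.
mass KHC8H4O4 = 0.007041 x 204.22 = 1.438 g, so %KHC8H4O4 = 1.438/1.9621 x 100 = 73.3%.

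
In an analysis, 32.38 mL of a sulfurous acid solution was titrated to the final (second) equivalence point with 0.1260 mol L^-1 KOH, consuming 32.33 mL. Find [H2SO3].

n(KOH) = 0.1260 x 0.03233 = 0.004074 mol.
At the final (second) equivalence point, 2 mol OH^- react per mol H2SO3, so n(H2SO3) = 0.004074 / 2 = 0.002037 mol.
[H2SO3] = 0.002037 / 0.03238 L = 0.0629 M.

0.0629 M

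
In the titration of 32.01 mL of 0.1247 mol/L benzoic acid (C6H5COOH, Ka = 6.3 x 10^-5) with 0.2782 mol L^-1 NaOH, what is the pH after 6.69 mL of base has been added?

4.14

Initial n(C6H5COOH) = 0.1247 x 0.03201 = 0.003992 mol.
n(NaOH) added = 0.2782 x 0.006690 = 0.001861 mol, converting that many moles of C6H5COOH to C6H5COO-.
Remaining n(C6H5COOH) = 0.002130 mol; n(C6H5COO-) = 0.001861 mol.
By Henderson-Hasselbalch, pH = pKa + log([A^-]/[HA]) = 4.20 + log(0.001861/0.002130) = 4.20 + (-0.06) = 4.14.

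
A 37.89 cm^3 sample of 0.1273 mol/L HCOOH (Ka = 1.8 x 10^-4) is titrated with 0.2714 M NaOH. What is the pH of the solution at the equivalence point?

n(HCOOH) = 0.1273 x 0.03789 = 0.004823 mol; V(NaOH) at equivalence = 0.004823/0.2714 = 0.01777 L.
At equivalence all the acid is converted to HCOO-; total volume = 0.03789 + 0.01777 = 0.05566 L, so [HCOO-] = 0.004823/0.05566 = 0.08665 M.
Kb = Kw/Ka = 1.0e-14 / 1.8 x 10^-4 = 5.56e-11.
[OH^-] = sqrt(Kb x [HCOO-]) = sqrt(5.56e-11 x 0.08665) = 2.19e-6 M.
pOH = 5.66, so pH = 14.00 - 5.66 = 8.34.

8.34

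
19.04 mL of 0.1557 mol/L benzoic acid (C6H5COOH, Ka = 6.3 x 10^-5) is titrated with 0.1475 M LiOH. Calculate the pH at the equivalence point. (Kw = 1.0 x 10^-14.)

n(C6H5COOH) = 0.1557 x 0.01904 = 0.002965 mol; V(LiOH) at equivalence = 0.002965/0.1475 = 0.02010 L.
At equivalence all the acid is converted to C6H5COO-; total volume = 0.01904 + 0.02010 = 0.03914 L, so [C6H5COO-] = 0.002965/0.03914 = 0.07574 M.
Kb = Kw/Ka = 1.0e-14 / 6.3 x 10^-5 = 1.59e-10.
[OH^-] = sqrt(Kb x [C6H5COO-]) = sqrt(1.59e-10 x 0.07574) = 3.47e-6 M.
pOH = 5.46, so pH = 14.00 - 5.46 = 8.54.

8.54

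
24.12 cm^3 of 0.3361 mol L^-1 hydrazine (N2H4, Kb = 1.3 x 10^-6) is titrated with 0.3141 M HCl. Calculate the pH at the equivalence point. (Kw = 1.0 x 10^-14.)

n(N2H4) = 0.3361 x 0.02412 = 0.008107 mol; V(HCl) at equivalence = 0.008107/0.3141 = 0.02581 L.
At equivalence the base is fully converted to N2H5+; total volume = 0.04993 L, so [N2H5+] = 0.008107/0.04993 = 0.1624 M.
Ka(N2H5+) = Kw/Kb = 1.0e-14 / 1.3 x 10^-6 = 7.69e-9.
[H^+] = sqrt(Ka x [N2H5+]) = sqrt(7.69e-9 x 0.1624) = 3.53e-5 M.
pH = -log(3.53e-5) = 4.45.

4.45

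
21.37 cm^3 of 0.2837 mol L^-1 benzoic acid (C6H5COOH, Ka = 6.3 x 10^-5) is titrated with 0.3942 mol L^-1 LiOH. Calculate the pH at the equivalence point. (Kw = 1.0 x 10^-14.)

8.71

n(C6H5COOH) = 0.2837 x 0.02137 = 0.006063 mol; V(LiOH) at equivalence = 0.006063/0.3942 = 0.01538 L.
At equivalence all the acid is converted to C6H5COO-; total volume = 0.02137 + 0.01538 = 0.03675 L, so [C6H5COO-] = 0.006063/0.03675 = 0.1650 M.
Kb = Kw/Ka = 1.0e-14 / 6.3 x 10^-5 = 1.59e-10.
[OH^-] = sqrt(Kb x [C6H5COO-]) = sqrt(1.59e-10 x 0.1650) = 5.12e-6 M.
pOH = 5.29, so pH = 14.00 - 5.29 = 8.71.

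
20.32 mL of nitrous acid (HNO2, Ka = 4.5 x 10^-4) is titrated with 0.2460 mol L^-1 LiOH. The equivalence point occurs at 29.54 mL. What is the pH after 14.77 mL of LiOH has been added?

3.35

14.77 mL is exactly half the equivalence volume (29.54/2), i.e. the half-equivalence point.
There, n(HA) = n(A^-), so pH = pKa = -log(4.5 x 10^-4) = 3.35.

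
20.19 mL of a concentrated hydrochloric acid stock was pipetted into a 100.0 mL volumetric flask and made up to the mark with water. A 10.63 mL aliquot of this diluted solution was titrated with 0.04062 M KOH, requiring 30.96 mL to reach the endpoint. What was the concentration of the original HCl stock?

n(KOH) = 0.04062 x 0.03096 = 0.001258 mol.
n(HCl) in the aliquot = 0.001258 mol.
[diluted HCl] = 0.001258 / 0.01063 = 0.1183 M.
Dilution factor = 100.0/20.19 = 4.953, so [stock] = 0.1183 x 4.953 = 0.586 M.

0.586 M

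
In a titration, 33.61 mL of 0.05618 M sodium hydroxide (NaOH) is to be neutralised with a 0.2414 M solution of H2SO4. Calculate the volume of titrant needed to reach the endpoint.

n(NaOH) = 0.05618 mol/L x 0.03361 L = 0.001888 mol.
The neutralisation is 2 NaOH : 1 H2SO4, so n(H2SO4) = 0.001888 x 1/2 = 0.0009441 mol.
V(H2SO4) = 0.0009441 / 0.2414 = 0.003911 L = 3.91 mL.

3.91 mL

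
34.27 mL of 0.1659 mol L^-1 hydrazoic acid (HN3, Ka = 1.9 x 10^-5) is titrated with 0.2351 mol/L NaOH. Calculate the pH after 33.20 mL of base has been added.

n(acid) = 0.1659 x 0.03427 = 0.005685 mol; n(NaOH) added = 0.2351 x 0.03320 = 0.007805 mol.
Base is in excess by 0.007805 - 0.005685 = 0.002120 mol in a total volume of 0.06747 L.
[OH^-] = 0.002120/0.06747 = 0.03142 M, so pOH = 1.50 and pH = 14.00 - 1.50 = 12.50.

12.50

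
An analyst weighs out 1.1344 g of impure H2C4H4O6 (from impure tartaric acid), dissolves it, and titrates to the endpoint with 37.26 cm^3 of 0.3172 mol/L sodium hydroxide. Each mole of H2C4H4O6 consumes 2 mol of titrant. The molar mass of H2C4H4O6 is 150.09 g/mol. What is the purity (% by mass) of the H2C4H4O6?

n(NaOH) = 0.3172 x 0.03726 = 0.01182 mol.
n(H2C4H4O6) = 0.01182 / 2 = 0.005909 mol.
mass of H2C4H4O6 = 0.005909 x 150.09 = 0.8869 g.
% purity = 0.8869 / 1.1344 x 100 = 78.2%.

78.2%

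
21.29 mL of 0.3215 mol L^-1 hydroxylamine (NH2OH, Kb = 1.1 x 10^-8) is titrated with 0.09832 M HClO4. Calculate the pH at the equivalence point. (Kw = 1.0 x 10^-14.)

n(NH2OH) = 0.3215 x 0.02129 = 0.006845 mol; V(HClO4) at equivalence = 0.006845/0.09832 = 0.06962 L.
At equivalence the base is fully converted to NH3OH+; total volume = 0.09091 L, so [NH3OH+] = 0.006845/0.09091 = 0.07529 M.
Ka(NH3OH+) = Kw/Kb = 1.0e-14 / 1.1 x 10^-8 = 9.09e-7.
[H^+] = sqrt(Ka x [NH3OH+]) = sqrt(9.09e-7 x 0.07529) = 0.000262 M.
pH = -log(0.000262) = 3.58.

3.58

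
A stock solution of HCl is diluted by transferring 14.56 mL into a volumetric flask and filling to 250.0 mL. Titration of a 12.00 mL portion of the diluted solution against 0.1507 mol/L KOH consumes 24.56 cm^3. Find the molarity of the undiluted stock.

5.30 M

n(KOH) = 0.1507 x 0.02456 = 0.003701 mol.
n(HCl) in the aliquot = 0.003701 mol.
[diluted HCl] = 0.003701 / 0.01200 = 0.3084 M.
Dilution factor = 250.0/14.56 = 17.17, so [stock] = 0.3084 x 17.17 = 5.30 M.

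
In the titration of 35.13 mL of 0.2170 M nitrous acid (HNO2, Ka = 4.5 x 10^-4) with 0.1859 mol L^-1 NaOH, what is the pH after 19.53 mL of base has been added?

3.31

Initial n(HNO2) = 0.2170 x 0.03513 = 0.007623 mol.
n(NaOH) added = 0.1859 x 0.01953 = 0.003631 mol, converting that many moles of HNO2 to NO2-.
Remaining n(HNO2) = 0.003993 mol; n(NO2-) = 0.003631 mol.
By Henderson-Hasselbalch, pH = pKa + log([A^-]/[HA]) = 3.35 + log(0.003631/0.003993) = 3.35 + (-0.04) = 3.31.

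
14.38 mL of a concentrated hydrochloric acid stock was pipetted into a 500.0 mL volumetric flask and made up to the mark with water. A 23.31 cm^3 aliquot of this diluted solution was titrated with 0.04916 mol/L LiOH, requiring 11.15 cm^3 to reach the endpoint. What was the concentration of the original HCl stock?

0.818 M

n(LiOH) = 0.04916 x 0.01115 = 0.0005481 mol.
n(HCl) in the aliquot = 0.0005481 mol.
[diluted HCl] = 0.0005481 / 0.02331 = 0.02351 M.
Dilution factor = 500.0/14.38 = 34.77, so [stock] = 0.02351 x 34.77 = 0.818 M.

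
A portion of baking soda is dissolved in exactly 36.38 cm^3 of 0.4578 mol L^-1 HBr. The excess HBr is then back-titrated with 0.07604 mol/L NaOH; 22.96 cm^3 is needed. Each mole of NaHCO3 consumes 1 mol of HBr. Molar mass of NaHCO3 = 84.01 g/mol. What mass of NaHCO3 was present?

Total n(HBr) added = 0.4578 x 0.03638 = 0.01665 mol.
n(NaOH) used = 0.07604 x 0.02296 = 0.001746 mol, which equals the excess n(HBr).
So n(HBr) consumed by the sample = 0.01665 - 0.001746 = 0.01491 mol.
n(NaHCO3) = 0.01491 / 1 = 0.01491 mol.
mass = 0.01491 mol x 84.01 g/mol = 1.25 g.

1.25 g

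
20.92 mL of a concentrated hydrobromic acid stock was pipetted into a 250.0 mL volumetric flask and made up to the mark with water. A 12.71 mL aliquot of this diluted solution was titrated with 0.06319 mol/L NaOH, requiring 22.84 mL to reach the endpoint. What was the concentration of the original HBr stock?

n(NaOH) = 0.06319 x 0.02284 = 0.001443 mol.
n(HBr) in the aliquot = 0.001443 mol.
[diluted HBr] = 0.001443 / 0.01271 = 0.1136 M.
Dilution factor = 250.0/20.92 = 11.95, so [stock] = 0.1136 x 11.95 = 1.36 M.

1.36 M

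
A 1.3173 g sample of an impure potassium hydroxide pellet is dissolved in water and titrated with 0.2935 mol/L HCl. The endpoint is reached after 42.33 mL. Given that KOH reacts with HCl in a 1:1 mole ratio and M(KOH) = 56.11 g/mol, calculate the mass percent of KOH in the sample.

52.9%

n(HCl) = 0.2935 x 0.04233 = 0.01242 mol.
n(KOH) = 0.01242 / 1 = 0.01242 mol.
mass of KOH = 0.01242 x 56.11 = 0.6971 g.
% purity = 0.6971 / 1.3173 x 100 = 52.9%.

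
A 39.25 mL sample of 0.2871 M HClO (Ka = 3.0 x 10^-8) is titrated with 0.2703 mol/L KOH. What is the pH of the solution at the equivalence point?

n(HClO) = 0.2871 x 0.03925 = 0.01127 mol; V(KOH) at equivalence = 0.01127/0.2703 = 0.04169 L.
At equivalence all the acid is converted to ClO-; total volume = 0.03925 + 0.04169 = 0.08094 L, so [ClO-] = 0.01127/0.08094 = 0.1392 M.
Kb = Kw/Ka = 1.0e-14 / 3.0 x 10^-8 = 3.33e-7.
[OH^-] = sqrt(Kb x [ClO-]) = sqrt(3.33e-7 x 0.1392) = 0.000215 M.
pOH = 3.67, so pH = 14.00 - 3.67 = 10.33.

10.33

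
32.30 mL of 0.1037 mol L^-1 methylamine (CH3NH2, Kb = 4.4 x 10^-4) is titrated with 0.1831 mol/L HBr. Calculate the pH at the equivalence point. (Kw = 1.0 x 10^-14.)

n(CH3NH2) = 0.1037 x 0.03230 = 0.003350 mol; V(HBr) at equivalence = 0.003350/0.1831 = 0.01829 L.
At equivalence the base is fully converted to CH3NH3+; total volume = 0.05059 L, so [CH3NH3+] = 0.003350/0.05059 = 0.06620 M.
Ka(CH3NH3+) = Kw/Kb = 1.0e-14 / 4.4 x 10^-4 = 2.27e-11.
[H^+] = sqrt(Ka x [CH3NH3+]) = sqrt(2.27e-11 x 0.06620) = 1.23e-6 M.
pH = -log(1.23e-6) = 5.91.

5.91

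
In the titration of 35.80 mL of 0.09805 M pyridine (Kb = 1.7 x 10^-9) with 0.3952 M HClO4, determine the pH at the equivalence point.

3.17

n(C5H5N) = 0.09805 x 0.03580 = 0.003510 mol; V(HClO4) at equivalence = 0.003510/0.3952 = 0.008882 L.
At equivalence the base is fully converted to C5H5NH+; total volume = 0.04468 L, so [C5H5NH+] = 0.003510/0.04468 = 0.07856 M.
Ka(C5H5NH+) = Kw/Kb = 1.0e-14 / 1.7 x 10^-9 = 5.88e-6.
[H^+] = sqrt(Ka x [C5H5NH+]) = sqrt(5.88e-6 x 0.07856) = 0.000680 M.
pH = -log(0.000680) = 3.17.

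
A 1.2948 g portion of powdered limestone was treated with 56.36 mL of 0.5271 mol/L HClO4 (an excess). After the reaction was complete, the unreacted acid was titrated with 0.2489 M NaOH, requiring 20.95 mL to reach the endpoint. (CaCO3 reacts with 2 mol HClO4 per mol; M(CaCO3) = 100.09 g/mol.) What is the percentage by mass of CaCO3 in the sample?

94.7%

Total n(HClO4) added = 0.5271 x 0.05636 = 0.02971 mol.
n(NaOH) used = 0.2489 x 0.02095 = 0.005214 mol, which equals the excess n(HClO4).
So n(HClO4) consumed by the sample = 0.02971 - 0.005214 = 0.02449 mol.
n(CaCO3) = 0.02449 / 2 = 0.01225 mol.
mass CaCO3 = 0.01225 x 100.09 = 1.226 g, so %CaCO3 = 1.226/1.2948 x 100 = 94.7%.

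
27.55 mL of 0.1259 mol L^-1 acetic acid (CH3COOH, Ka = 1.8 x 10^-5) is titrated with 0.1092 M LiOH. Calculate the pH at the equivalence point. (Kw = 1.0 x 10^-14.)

8.76

n(CH3COOH) = 0.1259 x 0.02755 = 0.003469 mol; V(LiOH) at equivalence = 0.003469/0.1092 = 0.03176 L.
At equivalence all the acid is converted to CH3COO-; total volume = 0.02755 + 0.03176 = 0.05931 L, so [CH3COO-] = 0.003469/0.05931 = 0.05848 M.
Kb = Kw/Ka = 1.0e-14 / 1.8 x 10^-5 = 5.56e-10.
[OH^-] = sqrt(Kb x [CH3COO-]) = sqrt(5.56e-10 x 0.05848) = 5.70e-6 M.
pOH = 5.24, so pH = 14.00 - 5.24 = 8.76.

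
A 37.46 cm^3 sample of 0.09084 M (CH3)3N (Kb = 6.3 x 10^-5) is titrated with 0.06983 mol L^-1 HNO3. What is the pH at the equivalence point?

n((CH3)3N) = 0.09084 x 0.03746 = 0.003403 mol; V(HNO3) at equivalence = 0.003403/0.06983 = 0.04873 L.
At equivalence the base is fully converted to (CH3)3NH+; total volume = 0.08619 L, so [(CH3)3NH+] = 0.003403/0.08619 = 0.03948 M.
Ka((CH3)3NH+) = Kw/Kb = 1.0e-14 / 6.3 x 10^-5 = 1.59e-10.
[H^+] = sqrt(Ka x [(CH3)3NH+]) = sqrt(1.59e-10 x 0.03948) = 2.50e-6 M.
pH = -log(2.50e-6) = 5.60.

5.60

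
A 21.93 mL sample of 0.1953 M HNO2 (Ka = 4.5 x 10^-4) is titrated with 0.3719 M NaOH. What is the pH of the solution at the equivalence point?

8.23

n(HNO2) = 0.1953 x 0.02193 = 0.004283 mol; V(NaOH) at equivalence = 0.004283/0.3719 = 0.01152 L.
At equivalence all the acid is converted to NO2-; total volume = 0.02193 + 0.01152 = 0.03345 L, so [NO2-] = 0.004283/0.03345 = 0.1281 M.
Kb = Kw/Ka = 1.0e-14 / 4.5 x 10^-4 = 2.22e-11.
[OH^-] = sqrt(Kb x [NO2-]) = sqrt(2.22e-11 x 0.1281) = 1.69e-6 M.
pOH = 5.77, so pH = 14.00 - 5.77 = 8.23.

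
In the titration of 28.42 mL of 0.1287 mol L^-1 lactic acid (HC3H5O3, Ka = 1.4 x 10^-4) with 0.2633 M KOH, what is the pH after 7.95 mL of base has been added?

3.98

Initial n(HC3H5O3) = 0.1287 x 0.02842 = 0.003658 mol.
n(KOH) added = 0.2633 x 0.007950 = 0.002093 mol, converting that many moles of HC3H5O3 to C3H5O3-.
Remaining n(HC3H5O3) = 0.001564 mol; n(C3H5O3-) = 0.002093 mol.
By Henderson-Hasselbalch, pH = pKa + log([A^-]/[HA]) = 3.85 + log(0.002093/0.001564) = 3.85 + (+0.13) = 3.98.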